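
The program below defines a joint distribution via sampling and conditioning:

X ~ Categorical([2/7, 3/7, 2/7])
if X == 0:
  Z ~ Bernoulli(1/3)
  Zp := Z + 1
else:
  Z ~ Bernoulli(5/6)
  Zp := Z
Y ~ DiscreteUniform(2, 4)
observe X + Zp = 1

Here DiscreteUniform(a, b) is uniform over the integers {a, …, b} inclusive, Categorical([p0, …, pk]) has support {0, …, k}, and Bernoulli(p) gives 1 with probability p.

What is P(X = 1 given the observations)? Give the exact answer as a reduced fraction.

Enumerate traces; 6 have nonzero weight after conditioning:
  (X=0, Z=0, Y=2) weight 4/63
  (X=0, Z=0, Y=3) weight 4/63
  (X=0, Z=0, Y=4) weight 4/63
  (X=1, Z=0, Y=2) weight 1/42
  (X=1, Z=0, Y=3) weight 1/42
  (X=1, Z=0, Y=4) weight 1/42
Group by X:
  weight(X=0) = 4/21
  weight(X=1) = 1/14
Total weight = 4/21 + 1/14 = 11/42
P(X=0 | obs) = 4/21 / 11/42 = 8/11
P(X=1 | obs) = 1/14 / 11/42 = 3/11

P(X = 1 | obs) = 3/11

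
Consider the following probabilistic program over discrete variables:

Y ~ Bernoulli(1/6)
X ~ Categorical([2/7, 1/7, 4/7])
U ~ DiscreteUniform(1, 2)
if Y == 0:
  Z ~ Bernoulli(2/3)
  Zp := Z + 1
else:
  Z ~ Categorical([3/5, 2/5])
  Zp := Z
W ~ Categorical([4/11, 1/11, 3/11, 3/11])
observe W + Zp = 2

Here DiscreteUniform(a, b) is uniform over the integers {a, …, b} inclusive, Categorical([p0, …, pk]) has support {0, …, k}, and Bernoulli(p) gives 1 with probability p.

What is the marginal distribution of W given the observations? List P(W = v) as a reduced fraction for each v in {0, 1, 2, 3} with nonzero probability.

Enumerate traces; 24 have nonzero weight after conditioning:
  (Y=0, X=0, U=1, Z=0, W=1) weight 5/1386
  (Y=0, X=0, U=1, Z=1, W=0) weight 20/693
  (Y=0, X=0, U=2, Z=0, W=1) weight 5/1386
  (Y=0, X=0, U=2, Z=1, W=0) weight 20/693
  (Y=0, X=1, U=1, Z=0, W=1) weight 5/2772
  (Y=0, X=1, U=1, Z=1, W=0) weight 10/693
  (Y=0, X=1, U=2, Z=0, W=1) weight 5/2772
  (Y=0, X=1, U=2, Z=1, W=0) weight 10/693
  (Y=1, X=0, U=1, Z=0, W=2) weight 3/770
  … 15 more
Group by W:
  weight(W=0) = 20/99
  weight(W=1) = 31/990
  weight(W=2) = 3/110
Total weight = 20/99 + 31/990 + 3/110 = 43/165
P(W=0 | obs) = 20/99 / 43/165 = 100/129
P(W=1 | obs) = 31/990 / 43/165 = 31/258
P(W=2 | obs) = 3/110 / 43/165 = 9/86

P(W=0) = 100/129, P(W=1) = 31/258, P(W=2) = 9/86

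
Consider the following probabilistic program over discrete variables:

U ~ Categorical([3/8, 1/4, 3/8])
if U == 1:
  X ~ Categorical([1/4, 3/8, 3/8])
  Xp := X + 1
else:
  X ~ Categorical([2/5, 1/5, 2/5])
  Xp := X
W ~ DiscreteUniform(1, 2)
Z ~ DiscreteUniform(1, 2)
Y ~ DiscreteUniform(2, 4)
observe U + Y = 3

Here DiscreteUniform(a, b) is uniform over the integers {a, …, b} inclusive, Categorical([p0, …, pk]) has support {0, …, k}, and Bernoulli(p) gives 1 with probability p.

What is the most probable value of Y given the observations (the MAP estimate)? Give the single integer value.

Enumerate traces; 24 have nonzero weight after conditioning:
  (U=0, X=0, W=1, Z=1, Y=3) weight 1/80
  (U=0, X=0, W=1, Z=2, Y=3) weight 1/80
  (U=0, X=0, W=2, Z=1, Y=3) weight 1/80
  (U=0, X=0, W=2, Z=2, Y=3) weight 1/80
  (U=0, X=1, W=1, Z=1, Y=3) weight 1/160
  (U=0, X=1, W=1, Z=2, Y=3) weight 1/160
  (U=0, X=1, W=2, Z=1, Y=3) weight 1/160
  (U=0, X=1, W=2, Z=2, Y=3) weight 1/160
  (U=1, X=0, W=1, Z=1, Y=2) weight 1/192
  … 15 more
Group by Y:
  weight(Y=2) = 1/12
  weight(Y=3) = 1/8
Total weight = 1/12 + 1/8 = 5/24
P(Y=2 | obs) = 1/12 / 5/24 = 2/5
P(Y=3 | obs) = 1/8 / 5/24 = 3/5
argmax = 3

argmax_v P(Y = v | obs) = 3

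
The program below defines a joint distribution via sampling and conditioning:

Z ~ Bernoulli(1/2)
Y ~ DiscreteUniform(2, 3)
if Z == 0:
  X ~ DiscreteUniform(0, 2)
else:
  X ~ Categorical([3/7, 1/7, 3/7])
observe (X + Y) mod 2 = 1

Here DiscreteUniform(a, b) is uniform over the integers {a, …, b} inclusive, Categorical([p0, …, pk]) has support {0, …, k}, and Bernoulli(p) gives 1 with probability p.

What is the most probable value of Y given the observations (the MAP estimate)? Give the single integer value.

argmax_v P(Y = v | obs) = 3

Enumerate traces; 6 have nonzero weight after conditioning:
  (Z=0, Y=2, X=1) weight 1/12
  (Z=0, Y=3, X=0) weight 1/12
  (Z=0, Y=3, X=2) weight 1/12
  (Z=1, Y=2, X=1) weight 1/28
  (Z=1, Y=3, X=0) weight 3/28
  (Z=1, Y=3, X=2) weight 3/28
Group by Y:
  weight(Y=2) = 5/42
  weight(Y=3) = 8/21
Total weight = 5/42 + 8/21 = 1/2
P(Y=2 | obs) = 5/42 / 1/2 = 5/21
P(Y=3 | obs) = 8/21 / 1/2 = 16/21
argmax = 3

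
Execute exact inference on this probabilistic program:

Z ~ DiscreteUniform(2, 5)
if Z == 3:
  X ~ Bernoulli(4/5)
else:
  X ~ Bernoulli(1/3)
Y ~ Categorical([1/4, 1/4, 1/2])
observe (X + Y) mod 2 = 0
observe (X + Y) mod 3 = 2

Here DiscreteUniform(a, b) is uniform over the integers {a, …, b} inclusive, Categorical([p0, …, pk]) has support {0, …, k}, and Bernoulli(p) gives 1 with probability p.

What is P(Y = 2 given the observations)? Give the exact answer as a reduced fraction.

P(Y = 2 | obs) = 22/31

Enumerate traces; 8 have nonzero weight after conditioning:
  (Z=2, X=0, Y=2) weight 1/12
  (Z=2, X=1, Y=1) weight 1/48
  (Z=3, X=0, Y=2) weight 1/40
  (Z=3, X=1, Y=1) weight 1/20
  (Z=4, X=0, Y=2) weight 1/12
  (Z=4, X=1, Y=1) weight 1/48
  (Z=5, X=0, Y=2) weight 1/12
  (Z=5, X=1, Y=1) weight 1/48
Group by Y:
  weight(Y=1) = 9/80
  weight(Y=2) = 11/40
Total weight = 9/80 + 11/40 = 31/80
P(Y=1 | obs) = 9/80 / 31/80 = 9/31
P(Y=2 | obs) = 11/40 / 31/80 = 22/31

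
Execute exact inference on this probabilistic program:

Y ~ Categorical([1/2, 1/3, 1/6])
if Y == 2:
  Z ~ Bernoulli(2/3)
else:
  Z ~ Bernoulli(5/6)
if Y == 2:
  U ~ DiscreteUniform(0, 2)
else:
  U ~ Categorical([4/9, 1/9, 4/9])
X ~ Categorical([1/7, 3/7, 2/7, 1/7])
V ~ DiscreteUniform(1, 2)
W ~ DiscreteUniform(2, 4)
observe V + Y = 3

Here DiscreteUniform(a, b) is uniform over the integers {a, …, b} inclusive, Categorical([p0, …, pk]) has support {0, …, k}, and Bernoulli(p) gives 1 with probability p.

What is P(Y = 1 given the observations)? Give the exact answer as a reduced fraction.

P(Y = 1 | obs) = 2/3

Enumerate traces; 144 have nonzero weight after conditioning:
  (Y=1, Z=0, U=0, X=0, V=2, W=2) weight 1/1701
  (Y=1, Z=0, U=0, X=0, V=2, W=3) weight 1/1701
  (Y=1, Z=0, U=0, X=0, V=2, W=4) weight 1/1701
  (Y=1, Z=0, U=0, X=1, V=2, W=2) weight 1/567
  (Y=1, Z=0, U=0, X=1, V=2, W=3) weight 1/567
  (Y=1, Z=0, U=0, X=1, V=2, W=4) weight 1/567
  (Y=1, Z=0, U=0, X=2, V=2, W=2) weight 2/1701
  (Y=1, Z=0, U=0, X=2, V=2, W=3) weight 2/1701
  (Y=2, Z=0, U=0, X=0, V=1, W=2) weight 1/2268
  … 135 more
Group by Y:
  weight(Y=1) = 1/6
  weight(Y=2) = 1/12
Total weight = 1/6 + 1/12 = 1/4
P(Y=1 | obs) = 1/6 / 1/4 = 2/3
P(Y=2 | obs) = 1/12 / 1/4 = 1/3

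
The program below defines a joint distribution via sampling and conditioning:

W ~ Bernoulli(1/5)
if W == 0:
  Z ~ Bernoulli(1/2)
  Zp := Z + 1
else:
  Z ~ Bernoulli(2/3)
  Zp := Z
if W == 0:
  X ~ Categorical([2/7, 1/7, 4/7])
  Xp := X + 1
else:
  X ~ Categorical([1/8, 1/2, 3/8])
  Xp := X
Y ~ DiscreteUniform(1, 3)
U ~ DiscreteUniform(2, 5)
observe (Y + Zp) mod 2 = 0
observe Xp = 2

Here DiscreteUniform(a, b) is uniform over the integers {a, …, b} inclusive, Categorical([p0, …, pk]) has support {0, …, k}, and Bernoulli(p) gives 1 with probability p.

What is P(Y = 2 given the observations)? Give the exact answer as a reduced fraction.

P(Y = 2 | obs) = 23/83

Enumerate traces; 24 have nonzero weight after conditioning:
  (W=0, Z=0, X=1, Y=1, U=2) weight 1/210
  (W=0, Z=0, X=1, Y=1, U=3) weight 1/210
  (W=0, Z=0, X=1, Y=1, U=4) weight 1/210
  (W=0, Z=0, X=1, Y=1, U=5) weight 1/210
  (W=0, Z=0, X=1, Y=3, U=2) weight 1/210
  (W=0, Z=0, X=1, Y=3, U=3) weight 1/210
  (W=0, Z=0, X=1, Y=3, U=4) weight 1/210
  (W=0, Z=0, X=1, Y=3, U=5) weight 1/210
  (W=0, Z=1, X=1, Y=2, U=2) weight 1/210
  … 15 more
Group by Y:
  weight(Y=1) = 1/28
  weight(Y=2) = 23/840
  weight(Y=3) = 1/28
Total weight = 1/28 + 23/840 + 1/28 = 83/840
P(Y=1 | obs) = 1/28 / 83/840 = 30/83
P(Y=2 | obs) = 23/840 / 83/840 = 23/83
P(Y=3 | obs) = 1/28 / 83/840 = 30/83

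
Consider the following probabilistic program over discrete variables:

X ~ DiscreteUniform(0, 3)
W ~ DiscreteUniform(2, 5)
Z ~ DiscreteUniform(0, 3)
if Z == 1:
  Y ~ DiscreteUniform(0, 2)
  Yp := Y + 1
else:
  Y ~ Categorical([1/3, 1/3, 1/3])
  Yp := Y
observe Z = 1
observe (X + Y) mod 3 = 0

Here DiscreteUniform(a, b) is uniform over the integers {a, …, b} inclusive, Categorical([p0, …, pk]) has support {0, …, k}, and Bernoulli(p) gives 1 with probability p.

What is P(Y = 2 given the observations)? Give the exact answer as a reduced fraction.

Enumerate traces; 16 have nonzero weight after conditioning:
  (X=0, W=2, Z=1, Y=0) weight 1/192
  (X=0, W=3, Z=1, Y=0) weight 1/192
  (X=0, W=4, Z=1, Y=0) weight 1/192
  (X=0, W=5, Z=1, Y=0) weight 1/192
  (X=1, W=2, Z=1, Y=2) weight 1/192
  (X=1, W=3, Z=1, Y=2) weight 1/192
  (X=1, W=4, Z=1, Y=2) weight 1/192
  (X=1, W=5, Z=1, Y=2) weight 1/192
  (X=2, W=2, Z=1, Y=1) weight 1/192
  … 7 more
Group by Y:
  weight(Y=0) = 1/24
  weight(Y=1) = 1/48
  weight(Y=2) = 1/48
Total weight = 1/24 + 1/48 + 1/48 = 1/12
P(Y=0 | obs) = 1/24 / 1/12 = 1/2
P(Y=1 | obs) = 1/48 / 1/12 = 1/4
P(Y=2 | obs) = 1/48 / 1/12 = 1/4

P(Y = 2 | obs) = 1/4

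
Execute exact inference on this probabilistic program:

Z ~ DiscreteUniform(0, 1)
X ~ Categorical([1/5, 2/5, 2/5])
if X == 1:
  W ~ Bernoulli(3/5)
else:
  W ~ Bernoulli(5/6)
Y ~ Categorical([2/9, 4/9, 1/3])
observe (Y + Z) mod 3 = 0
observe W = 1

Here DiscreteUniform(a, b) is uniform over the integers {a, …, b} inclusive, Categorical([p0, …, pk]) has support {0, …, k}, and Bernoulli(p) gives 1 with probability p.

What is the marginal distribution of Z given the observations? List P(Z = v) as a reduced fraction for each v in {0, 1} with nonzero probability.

P(Z=0) = 2/5, P(Z=1) = 3/5

Enumerate traces; 6 have nonzero weight after conditioning:
  (Z=0, X=0, W=1, Y=0) weight 1/54
  (Z=0, X=1, W=1, Y=0) weight 2/75
  (Z=0, X=2, W=1, Y=0) weight 1/27
  (Z=1, X=0, W=1, Y=2) weight 1/36
  (Z=1, X=1, W=1, Y=2) weight 1/25
  (Z=1, X=2, W=1, Y=2) weight 1/18
Group by Z:
  weight(Z=0) = 37/450
  weight(Z=1) = 37/300
Total weight = 37/450 + 37/300 = 37/180
P(Z=0 | obs) = 37/450 / 37/180 = 2/5
P(Z=1 | obs) = 37/300 / 37/180 = 3/5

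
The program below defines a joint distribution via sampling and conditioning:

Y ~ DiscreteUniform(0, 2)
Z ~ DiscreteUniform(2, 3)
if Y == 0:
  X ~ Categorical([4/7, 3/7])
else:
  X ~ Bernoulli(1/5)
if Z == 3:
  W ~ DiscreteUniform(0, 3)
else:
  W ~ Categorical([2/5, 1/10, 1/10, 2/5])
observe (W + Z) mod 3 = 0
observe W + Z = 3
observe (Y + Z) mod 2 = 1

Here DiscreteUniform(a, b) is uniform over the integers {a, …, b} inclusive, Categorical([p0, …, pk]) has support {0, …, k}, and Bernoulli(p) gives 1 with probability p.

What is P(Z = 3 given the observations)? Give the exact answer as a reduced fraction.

P(Z = 3 | obs) = 5/6

Enumerate traces; 6 have nonzero weight after conditioning:
  (Y=0, Z=3, X=0, W=0) weight 1/42
  (Y=0, Z=3, X=1, W=0) weight 1/56
  (Y=1, Z=2, X=0, W=1) weight 1/75
  (Y=1, Z=2, X=1, W=1) weight 1/300
  (Y=2, Z=3, X=0, W=0) weight 1/30
  (Y=2, Z=3, X=1, W=0) weight 1/120
Group by Z:
  weight(Z=2) = 1/60
  weight(Z=3) = 1/12
Total weight = 1/60 + 1/12 = 1/10
P(Z=2 | obs) = 1/60 / 1/10 = 1/6
P(Z=3 | obs) = 1/12 / 1/10 = 5/6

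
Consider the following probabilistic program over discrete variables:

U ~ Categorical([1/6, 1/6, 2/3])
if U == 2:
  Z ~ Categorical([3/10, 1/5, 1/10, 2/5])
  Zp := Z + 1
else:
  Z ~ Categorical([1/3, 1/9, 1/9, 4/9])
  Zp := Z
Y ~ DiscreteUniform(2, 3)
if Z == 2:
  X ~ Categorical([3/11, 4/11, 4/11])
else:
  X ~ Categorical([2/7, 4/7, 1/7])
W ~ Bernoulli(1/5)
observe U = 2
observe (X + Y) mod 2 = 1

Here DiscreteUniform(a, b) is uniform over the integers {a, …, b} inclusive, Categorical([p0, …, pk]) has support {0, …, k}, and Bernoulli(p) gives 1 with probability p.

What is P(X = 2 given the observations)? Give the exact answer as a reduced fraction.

Enumerate traces; 24 have nonzero weight after conditioning:
  (U=2, Z=0, Y=2, X=1, W=0) weight 8/175
  (U=2, Z=0, Y=2, X=1, W=1) weight 2/175
  (U=2, Z=0, Y=3, X=0, W=0) weight 4/175
  (U=2, Z=0, Y=3, X=0, W=1) weight 1/175
  (U=2, Z=0, Y=3, X=2, W=0) weight 2/175
  (U=2, Z=0, Y=3, X=2, W=1) weight 1/350
  (U=2, Z=1, Y=2, X=1, W=0) weight 16/525
  (U=2, Z=1, Y=2, X=1, W=1) weight 4/525
  … 16 more
Group by X:
  weight(X=0) = 73/770
  weight(X=1) = 212/1155
  weight(X=2) = 127/2310
Total weight = 73/770 + 212/1155 + 127/2310 = 1/3
P(X=0 | obs) = 73/770 / 1/3 = 219/770
P(X=1 | obs) = 212/1155 / 1/3 = 212/385
P(X=2 | obs) = 127/2310 / 1/3 = 127/770

P(X = 2 | obs) = 127/770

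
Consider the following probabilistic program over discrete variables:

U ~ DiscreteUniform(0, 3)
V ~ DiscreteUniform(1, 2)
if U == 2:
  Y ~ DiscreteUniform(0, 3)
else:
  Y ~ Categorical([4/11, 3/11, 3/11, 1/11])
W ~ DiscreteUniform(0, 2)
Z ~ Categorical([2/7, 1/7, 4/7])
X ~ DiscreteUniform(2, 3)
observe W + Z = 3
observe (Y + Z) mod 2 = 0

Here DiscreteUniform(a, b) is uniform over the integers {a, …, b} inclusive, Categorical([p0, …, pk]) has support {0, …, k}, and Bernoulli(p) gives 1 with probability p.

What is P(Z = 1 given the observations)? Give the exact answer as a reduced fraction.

P(Z = 1 | obs) = 35/247

Enumerate traces; 64 have nonzero weight after conditioning:
  (U=0, V=1, Y=0, W=1, Z=2, X=2) weight 1/231
  (U=0, V=1, Y=0, W=1, Z=2, X=3) weight 1/231
  (U=0, V=1, Y=1, W=2, Z=1, X=2) weight 1/1232
  (U=0, V=1, Y=1, W=2, Z=1, X=3) weight 1/1232
  (U=0, V=1, Y=2, W=1, Z=2, X=2) weight 1/308
  (U=0, V=1, Y=2, W=1, Z=2, X=3) weight 1/308
  (U=0, V=1, Y=3, W=2, Z=1, X=2) weight 1/3696
  (U=0, V=1, Y=3, W=2, Z=1, X=3) weight 1/3696
  … 56 more
Group by Z:
  weight(Z=1) = 5/264
  weight(Z=2) = 53/462
Total weight = 5/264 + 53/462 = 247/1848
P(Z=1 | obs) = 5/264 / 247/1848 = 35/247
P(Z=2 | obs) = 53/462 / 247/1848 = 212/247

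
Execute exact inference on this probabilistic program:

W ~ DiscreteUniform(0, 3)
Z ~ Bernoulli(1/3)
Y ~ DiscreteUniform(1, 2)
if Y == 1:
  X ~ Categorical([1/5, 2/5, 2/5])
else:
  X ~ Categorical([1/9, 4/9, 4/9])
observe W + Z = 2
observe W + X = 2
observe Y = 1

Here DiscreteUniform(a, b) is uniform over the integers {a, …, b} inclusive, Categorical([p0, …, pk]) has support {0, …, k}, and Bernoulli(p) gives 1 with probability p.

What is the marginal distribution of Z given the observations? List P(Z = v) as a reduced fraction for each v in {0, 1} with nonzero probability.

Enumerate traces; 2 have nonzero weight after conditioning:
  (W=1, Z=1, Y=1, X=1) weight 1/60
  (W=2, Z=0, Y=1, X=0) weight 1/60
Group by Z:
  weight(Z=0) = 1/60
  weight(Z=1) = 1/60
Total weight = 1/60 + 1/60 = 1/30
P(Z=0 | obs) = 1/60 / 1/30 = 1/2
P(Z=1 | obs) = 1/60 / 1/30 = 1/2

P(Z=0) = 1/2, P(Z=1) = 1/2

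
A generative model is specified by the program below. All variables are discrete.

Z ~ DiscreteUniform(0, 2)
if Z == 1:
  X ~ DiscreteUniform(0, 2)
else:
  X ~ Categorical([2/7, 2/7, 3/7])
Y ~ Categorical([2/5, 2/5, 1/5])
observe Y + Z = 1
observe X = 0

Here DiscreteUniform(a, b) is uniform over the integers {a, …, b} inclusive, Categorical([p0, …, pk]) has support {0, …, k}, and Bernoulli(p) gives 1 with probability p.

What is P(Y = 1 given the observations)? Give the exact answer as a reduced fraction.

P(Y = 1 | obs) = 6/13

Enumerate traces; 2 have nonzero weight after conditioning:
  (Z=0, X=0, Y=1) weight 4/105
  (Z=1, X=0, Y=0) weight 2/45
Group by Y:
  weight(Y=0) = 2/45
  weight(Y=1) = 4/105
Total weight = 2/45 + 4/105 = 26/315
P(Y=0 | obs) = 2/45 / 26/315 = 7/13
P(Y=1 | obs) = 4/105 / 26/315 = 6/13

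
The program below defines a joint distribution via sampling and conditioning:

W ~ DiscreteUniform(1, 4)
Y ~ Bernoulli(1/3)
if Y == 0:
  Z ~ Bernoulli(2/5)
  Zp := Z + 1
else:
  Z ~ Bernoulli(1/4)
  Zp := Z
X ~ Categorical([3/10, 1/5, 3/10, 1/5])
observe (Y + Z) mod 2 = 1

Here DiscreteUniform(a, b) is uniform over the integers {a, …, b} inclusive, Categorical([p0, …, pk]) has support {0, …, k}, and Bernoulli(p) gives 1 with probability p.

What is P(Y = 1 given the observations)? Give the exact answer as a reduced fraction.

P(Y = 1 | obs) = 15/31

Enumerate traces; 32 have nonzero weight after conditioning:
  (W=1, Y=0, Z=1, X=0) weight 1/50
  (W=1, Y=0, Z=1, X=1) weight 1/75
  (W=1, Y=0, Z=1, X=2) weight 1/50
  (W=1, Y=0, Z=1, X=3) weight 1/75
  (W=1, Y=1, Z=0, X=0) weight 3/160
  (W=1, Y=1, Z=0, X=1) weight 1/80
  (W=1, Y=1, Z=0, X=2) weight 3/160
  (W=1, Y=1, Z=0, X=3) weight 1/80
  … 24 more
Group by Y:
  weight(Y=0) = 4/15
  weight(Y=1) = 1/4
Total weight = 4/15 + 1/4 = 31/60
P(Y=0 | obs) = 4/15 / 31/60 = 16/31
P(Y=1 | obs) = 1/4 / 31/60 = 15/31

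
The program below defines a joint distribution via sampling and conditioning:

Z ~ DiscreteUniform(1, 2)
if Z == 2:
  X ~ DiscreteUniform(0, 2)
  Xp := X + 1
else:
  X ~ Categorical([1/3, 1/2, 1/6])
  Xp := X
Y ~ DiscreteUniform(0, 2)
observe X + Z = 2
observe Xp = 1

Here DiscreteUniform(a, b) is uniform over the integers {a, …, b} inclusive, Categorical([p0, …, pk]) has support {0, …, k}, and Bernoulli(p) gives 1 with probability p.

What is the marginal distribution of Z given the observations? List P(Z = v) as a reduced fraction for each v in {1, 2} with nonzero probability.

P(Z=1) = 3/5, P(Z=2) = 2/5

Enumerate traces; 6 have nonzero weight after conditioning:
  (Z=1, X=1, Y=0) weight 1/12
  (Z=1, X=1, Y=1) weight 1/12
  (Z=1, X=1, Y=2) weight 1/12
  (Z=2, X=0, Y=0) weight 1/18
  (Z=2, X=0, Y=1) weight 1/18
  (Z=2, X=0, Y=2) weight 1/18
Group by Z:
  weight(Z=1) = 1/4
  weight(Z=2) = 1/6
Total weight = 1/4 + 1/6 = 5/12
P(Z=1 | obs) = 1/4 / 5/12 = 3/5
P(Z=2 | obs) = 1/6 / 5/12 = 2/5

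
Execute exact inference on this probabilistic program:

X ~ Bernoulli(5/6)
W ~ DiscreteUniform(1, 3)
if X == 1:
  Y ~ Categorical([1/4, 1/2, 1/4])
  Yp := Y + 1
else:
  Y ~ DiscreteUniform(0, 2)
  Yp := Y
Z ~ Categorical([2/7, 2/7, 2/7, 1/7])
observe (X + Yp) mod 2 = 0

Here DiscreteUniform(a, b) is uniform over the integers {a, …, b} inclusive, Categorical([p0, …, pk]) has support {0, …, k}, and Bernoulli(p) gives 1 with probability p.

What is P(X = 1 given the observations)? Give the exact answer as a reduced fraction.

P(X = 1 | obs) = 15/19

Enumerate traces; 48 have nonzero weight after conditioning:
  (X=0, W=1, Y=0, Z=0) weight 1/189
  (X=0, W=1, Y=0, Z=1) weight 1/189
  (X=0, W=1, Y=0, Z=2) weight 1/189
  (X=0, W=1, Y=0, Z=3) weight 1/378
  (X=0, W=1, Y=2, Z=0) weight 1/189
  (X=0, W=1, Y=2, Z=1) weight 1/189
  (X=0, W=1, Y=2, Z=2) weight 1/189
  (X=0, W=1, Y=2, Z=3) weight 1/378
  (X=1, W=1, Y=0, Z=0) weight 5/252
  … 39 more
Group by X:
  weight(X=0) = 1/9
  weight(X=1) = 5/12
Total weight = 1/9 + 5/12 = 19/36
P(X=0 | obs) = 1/9 / 19/36 = 4/19
P(X=1 | obs) = 5/12 / 19/36 = 15/19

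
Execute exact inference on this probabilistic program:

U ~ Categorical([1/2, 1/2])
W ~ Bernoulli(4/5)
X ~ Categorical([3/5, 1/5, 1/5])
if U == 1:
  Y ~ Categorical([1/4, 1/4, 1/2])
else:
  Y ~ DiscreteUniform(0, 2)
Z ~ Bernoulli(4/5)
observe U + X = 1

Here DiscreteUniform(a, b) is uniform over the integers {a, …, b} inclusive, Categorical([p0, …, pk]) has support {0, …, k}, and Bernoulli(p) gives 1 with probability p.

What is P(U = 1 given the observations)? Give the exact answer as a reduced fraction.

Enumerate traces; 24 have nonzero weight after conditioning:
  (U=0, W=0, X=1, Y=0, Z=0) weight 1/750
  (U=0, W=0, X=1, Y=0, Z=1) weight 2/375
  (U=0, W=0, X=1, Y=1, Z=0) weight 1/750
  (U=0, W=0, X=1, Y=1, Z=1) weight 2/375
  (U=0, W=0, X=1, Y=2, Z=0) weight 1/750
  (U=0, W=0, X=1, Y=2, Z=1) weight 2/375
  (U=0, W=1, X=1, Y=0, Z=0) weight 2/375
  (U=0, W=1, X=1, Y=0, Z=1) weight 8/375
  (U=1, W=0, X=0, Y=0, Z=0) weight 3/1000
  … 15 more
Group by U:
  weight(U=0) = 1/10
  weight(U=1) = 3/10
Total weight = 1/10 + 3/10 = 2/5
P(U=0 | obs) = 1/10 / 2/5 = 1/4
P(U=1 | obs) = 3/10 / 2/5 = 3/4

P(U = 1 | obs) = 3/4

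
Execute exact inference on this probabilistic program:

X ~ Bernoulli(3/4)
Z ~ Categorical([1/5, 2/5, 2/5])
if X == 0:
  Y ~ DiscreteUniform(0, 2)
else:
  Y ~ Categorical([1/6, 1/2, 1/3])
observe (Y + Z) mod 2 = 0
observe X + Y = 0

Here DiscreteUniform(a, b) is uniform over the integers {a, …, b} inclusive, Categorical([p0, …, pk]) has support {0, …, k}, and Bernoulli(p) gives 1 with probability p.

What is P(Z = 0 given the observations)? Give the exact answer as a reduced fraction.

P(Z = 0 | obs) = 1/3

Enumerate traces; 2 have nonzero weight after conditioning:
  (X=0, Z=0, Y=0) weight 1/60
  (X=0, Z=2, Y=0) weight 1/30
Group by Z:
  weight(Z=0) = 1/60
  weight(Z=2) = 1/30
Total weight = 1/60 + 1/30 = 1/20
P(Z=0 | obs) = 1/60 / 1/20 = 1/3
P(Z=2 | obs) = 1/30 / 1/20 = 2/3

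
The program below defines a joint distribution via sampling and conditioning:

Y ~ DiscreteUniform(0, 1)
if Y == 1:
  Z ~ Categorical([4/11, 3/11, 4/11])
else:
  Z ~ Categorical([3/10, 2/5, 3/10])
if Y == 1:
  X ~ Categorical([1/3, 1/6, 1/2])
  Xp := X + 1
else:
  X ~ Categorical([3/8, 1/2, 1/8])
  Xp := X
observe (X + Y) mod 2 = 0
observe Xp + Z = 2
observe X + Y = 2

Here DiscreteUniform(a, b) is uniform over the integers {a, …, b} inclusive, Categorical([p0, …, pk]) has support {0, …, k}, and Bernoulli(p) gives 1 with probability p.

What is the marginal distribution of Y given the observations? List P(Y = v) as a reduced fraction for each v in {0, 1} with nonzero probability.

P(Y=0) = 99/259, P(Y=1) = 160/259

Enumerate traces; 2 have nonzero weight after conditioning:
  (Y=0, Z=0, X=2) weight 3/160
  (Y=1, Z=0, X=1) weight 1/33
Group by Y:
  weight(Y=0) = 3/160
  weight(Y=1) = 1/33
Total weight = 3/160 + 1/33 = 259/5280
P(Y=0 | obs) = 3/160 / 259/5280 = 99/259
P(Y=1 | obs) = 1/33 / 259/5280 = 160/259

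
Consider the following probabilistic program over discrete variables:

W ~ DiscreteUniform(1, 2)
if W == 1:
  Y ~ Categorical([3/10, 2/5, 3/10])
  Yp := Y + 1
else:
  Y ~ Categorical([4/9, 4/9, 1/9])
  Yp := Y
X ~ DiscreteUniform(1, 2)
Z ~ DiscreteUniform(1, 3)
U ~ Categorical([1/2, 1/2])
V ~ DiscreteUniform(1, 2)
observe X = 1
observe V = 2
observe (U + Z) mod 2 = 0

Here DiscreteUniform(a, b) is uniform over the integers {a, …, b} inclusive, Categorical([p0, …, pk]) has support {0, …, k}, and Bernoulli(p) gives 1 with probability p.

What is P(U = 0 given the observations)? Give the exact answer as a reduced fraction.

P(U = 0 | obs) = 1/3

Enumerate traces; 18 have nonzero weight after conditioning:
  (W=1, Y=0, X=1, Z=1, U=1, V=2) weight 1/160
  (W=1, Y=0, X=1, Z=2, U=0, V=2) weight 1/160
  (W=1, Y=0, X=1, Z=3, U=1, V=2) weight 1/160
  (W=1, Y=1, X=1, Z=1, U=1, V=2) weight 1/120
  (W=1, Y=1, X=1, Z=2, U=0, V=2) weight 1/120
  (W=1, Y=1, X=1, Z=3, U=1, V=2) weight 1/120
  (W=1, Y=2, X=1, Z=1, U=1, V=2) weight 1/160
  (W=1, Y=2, X=1, Z=2, U=0, V=2) weight 1/160
  … 10 more
Group by U:
  weight(U=0) = 1/24
  weight(U=1) = 1/12
Total weight = 1/24 + 1/12 = 1/8
P(U=0 | obs) = 1/24 / 1/8 = 1/3
P(U=1 | obs) = 1/12 / 1/8 = 2/3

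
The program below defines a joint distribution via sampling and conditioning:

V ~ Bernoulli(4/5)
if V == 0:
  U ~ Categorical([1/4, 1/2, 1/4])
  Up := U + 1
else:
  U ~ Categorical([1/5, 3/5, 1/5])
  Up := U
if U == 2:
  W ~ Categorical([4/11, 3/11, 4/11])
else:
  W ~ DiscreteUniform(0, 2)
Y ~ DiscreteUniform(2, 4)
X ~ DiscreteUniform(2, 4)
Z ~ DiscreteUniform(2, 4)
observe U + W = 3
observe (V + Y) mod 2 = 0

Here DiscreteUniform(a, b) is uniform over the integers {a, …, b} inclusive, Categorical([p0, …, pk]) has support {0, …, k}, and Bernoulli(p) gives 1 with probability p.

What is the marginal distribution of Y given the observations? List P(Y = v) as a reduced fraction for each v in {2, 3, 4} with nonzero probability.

P(Y=2) = 155/982, P(Y=3) = 336/491, P(Y=4) = 155/982

Enumerate traces; 54 have nonzero weight after conditioning:
  (V=0, U=1, W=2, Y=2, X=2, Z=2) weight 1/810
  (V=0, U=1, W=2, Y=2, X=2, Z=3) weight 1/810
  (V=0, U=1, W=2, Y=2, X=2, Z=4) weight 1/810
  (V=0, U=1, W=2, Y=2, X=3, Z=2) weight 1/810
  (V=0, U=1, W=2, Y=2, X=3, Z=3) weight 1/810
  (V=0, U=1, W=2, Y=2, X=3, Z=4) weight 1/810
  (V=0, U=1, W=2, Y=2, X=4, Z=2) weight 1/810
  (V=0, U=1, W=2, Y=2, X=4, Z=3) weight 1/810
  (V=0, U=1, W=2, Y=4, X=2, Z=2) weight 1/810
  (V=1, U=1, W=2, Y=3, X=2, Z=2) weight 4/675
  … 44 more
Group by Y:
  weight(Y=2) = 31/1980
  weight(Y=3) = 56/825
  weight(Y=4) = 31/1980
Total weight = 31/1980 + 56/825 + 31/1980 = 491/4950
P(Y=2 | obs) = 31/1980 / 491/4950 = 155/982
P(Y=3 | obs) = 56/825 / 491/4950 = 336/491
P(Y=4 | obs) = 31/1980 / 491/4950 = 155/982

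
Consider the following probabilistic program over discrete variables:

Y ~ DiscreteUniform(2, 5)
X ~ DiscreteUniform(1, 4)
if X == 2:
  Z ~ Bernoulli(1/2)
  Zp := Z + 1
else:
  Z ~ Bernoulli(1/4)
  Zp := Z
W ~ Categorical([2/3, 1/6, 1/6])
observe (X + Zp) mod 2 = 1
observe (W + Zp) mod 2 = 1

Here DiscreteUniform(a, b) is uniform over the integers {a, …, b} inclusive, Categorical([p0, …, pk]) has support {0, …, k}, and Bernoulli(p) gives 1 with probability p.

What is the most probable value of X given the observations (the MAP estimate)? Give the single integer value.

argmax_v P(X = v | obs) = 2

Enumerate traces; 24 have nonzero weight after conditioning:
  (Y=2, X=1, Z=0, W=1) weight 1/128
  (Y=2, X=2, Z=0, W=0) weight 1/48
  (Y=2, X=2, Z=0, W=2) weight 1/192
  (Y=2, X=3, Z=0, W=1) weight 1/128
  (Y=2, X=4, Z=1, W=0) weight 1/96
  (Y=2, X=4, Z=1, W=2) weight 1/384
  (Y=3, X=1, Z=0, W=1) weight 1/128
  (Y=3, X=2, Z=0, W=0) weight 1/48
  … 16 more
Group by X:
  weight(X=1) = 1/32
  weight(X=2) = 5/48
  weight(X=3) = 1/32
  weight(X=4) = 5/96
Total weight = 1/32 + 5/48 + 1/32 + 5/96 = 7/32
P(X=1 | obs) = 1/32 / 7/32 = 1/7
P(X=2 | obs) = 5/48 / 7/32 = 10/21
P(X=3 | obs) = 1/32 / 7/32 = 1/7
P(X=4 | obs) = 5/96 / 7/32 = 5/21
argmax = 2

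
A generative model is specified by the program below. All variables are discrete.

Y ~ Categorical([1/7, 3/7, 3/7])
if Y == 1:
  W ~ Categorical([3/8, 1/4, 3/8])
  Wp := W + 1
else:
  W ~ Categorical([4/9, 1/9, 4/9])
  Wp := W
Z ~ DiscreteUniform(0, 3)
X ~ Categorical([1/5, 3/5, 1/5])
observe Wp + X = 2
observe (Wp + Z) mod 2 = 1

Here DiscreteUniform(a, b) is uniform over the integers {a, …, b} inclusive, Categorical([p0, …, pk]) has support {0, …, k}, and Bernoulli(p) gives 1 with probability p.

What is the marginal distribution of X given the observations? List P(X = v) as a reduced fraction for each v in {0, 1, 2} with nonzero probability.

P(X=0) = 182/649, P(X=1) = 339/649, P(X=2) = 128/649

Enumerate traces; 16 have nonzero weight after conditioning:
  (Y=0, W=0, Z=1, X=2) weight 1/315
  (Y=0, W=0, Z=3, X=2) weight 1/315
  (Y=0, W=1, Z=0, X=1) weight 1/420
  (Y=0, W=1, Z=2, X=1) weight 1/420
  (Y=0, W=2, Z=1, X=0) weight 1/315
  (Y=0, W=2, Z=3, X=0) weight 1/315
  (Y=1, W=0, Z=0, X=1) weight 27/1120
  (Y=1, W=0, Z=2, X=1) weight 27/1120
  … 8 more
Group by X:
  weight(X=0) = 13/360
  weight(X=1) = 113/1680
  weight(X=2) = 8/315
Total weight = 13/360 + 113/1680 + 8/315 = 649/5040
P(X=0 | obs) = 13/360 / 649/5040 = 182/649
P(X=1 | obs) = 113/1680 / 649/5040 = 339/649
P(X=2 | obs) = 8/315 / 649/5040 = 128/649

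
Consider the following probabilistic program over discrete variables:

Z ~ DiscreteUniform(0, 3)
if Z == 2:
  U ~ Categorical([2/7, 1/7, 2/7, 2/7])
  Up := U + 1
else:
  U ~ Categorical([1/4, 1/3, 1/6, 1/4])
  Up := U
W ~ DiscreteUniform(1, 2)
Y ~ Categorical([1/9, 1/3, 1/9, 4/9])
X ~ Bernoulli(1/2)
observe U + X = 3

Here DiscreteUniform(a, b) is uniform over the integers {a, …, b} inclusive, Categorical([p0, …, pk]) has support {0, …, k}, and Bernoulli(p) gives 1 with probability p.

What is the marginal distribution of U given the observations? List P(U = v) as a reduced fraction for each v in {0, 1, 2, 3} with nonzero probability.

P(U=2) = 22/51, P(U=3) = 29/51

Enumerate traces; 64 have nonzero weight after conditioning:
  (Z=0, U=2, W=1, Y=0, X=1) weight 1/864
  (Z=0, U=2, W=1, Y=1, X=1) weight 1/288
  (Z=0, U=2, W=1, Y=2, X=1) weight 1/864
  (Z=0, U=2, W=1, Y=3, X=1) weight 1/216
  (Z=0, U=2, W=2, Y=0, X=1) weight 1/864
  (Z=0, U=2, W=2, Y=1, X=1) weight 1/288
  (Z=0, U=2, W=2, Y=2, X=1) weight 1/864
  (Z=0, U=2, W=2, Y=3, X=1) weight 1/216
  (Z=0, U=3, W=1, Y=0, X=0) weight 1/576
  … 55 more
Group by U:
  weight(U=2) = 11/112
  weight(U=3) = 29/224
Total weight = 11/112 + 29/224 = 51/224
P(U=2 | obs) = 11/112 / 51/224 = 22/51
P(U=3 | obs) = 29/224 / 51/224 = 29/51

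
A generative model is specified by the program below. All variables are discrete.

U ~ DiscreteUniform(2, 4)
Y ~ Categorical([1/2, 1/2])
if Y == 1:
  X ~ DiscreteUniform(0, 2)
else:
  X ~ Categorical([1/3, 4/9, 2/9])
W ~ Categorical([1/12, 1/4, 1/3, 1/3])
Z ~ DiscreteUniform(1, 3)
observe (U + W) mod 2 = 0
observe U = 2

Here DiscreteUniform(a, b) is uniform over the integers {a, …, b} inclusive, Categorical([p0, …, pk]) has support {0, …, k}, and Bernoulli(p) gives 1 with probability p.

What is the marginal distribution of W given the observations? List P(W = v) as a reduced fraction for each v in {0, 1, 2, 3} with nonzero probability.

Enumerate traces; 36 have nonzero weight after conditioning:
  (U=2, Y=0, X=0, W=0, Z=1) weight 1/648
  (U=2, Y=0, X=0, W=0, Z=2) weight 1/648
  (U=2, Y=0, X=0, W=0, Z=3) weight 1/648
  (U=2, Y=0, X=0, W=2, Z=1) weight 1/162
  (U=2, Y=0, X=0, W=2, Z=2) weight 1/162
  (U=2, Y=0, X=0, W=2, Z=3) weight 1/162
  (U=2, Y=0, X=1, W=0, Z=1) weight 1/486
  (U=2, Y=0, X=1, W=0, Z=2) weight 1/486
  … 28 more
Group by W:
  weight(W=0) = 1/36
  weight(W=2) = 1/9
Total weight = 1/36 + 1/9 = 5/36
P(W=0 | obs) = 1/36 / 5/36 = 1/5
P(W=2 | obs) = 1/9 / 5/36 = 4/5

P(W=0) = 1/5, P(W=2) = 4/5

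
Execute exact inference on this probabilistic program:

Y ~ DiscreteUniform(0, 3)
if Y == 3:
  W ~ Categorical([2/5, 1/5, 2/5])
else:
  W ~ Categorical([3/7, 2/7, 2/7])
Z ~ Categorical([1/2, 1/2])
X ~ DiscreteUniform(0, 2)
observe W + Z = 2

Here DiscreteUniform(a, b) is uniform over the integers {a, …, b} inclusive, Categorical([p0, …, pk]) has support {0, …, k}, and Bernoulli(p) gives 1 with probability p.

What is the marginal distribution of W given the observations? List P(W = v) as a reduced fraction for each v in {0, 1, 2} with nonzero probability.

Enumerate traces; 24 have nonzero weight after conditioning:
  (Y=0, W=1, Z=1, X=0) weight 1/84
  (Y=0, W=1, Z=1, X=1) weight 1/84
  (Y=0, W=1, Z=1, X=2) weight 1/84
  (Y=0, W=2, Z=0, X=0) weight 1/84
  (Y=0, W=2, Z=0, X=1) weight 1/84
  (Y=0, W=2, Z=0, X=2) weight 1/84
  (Y=1, W=1, Z=1, X=0) weight 1/84
  (Y=1, W=1, Z=1, X=1) weight 1/84
  … 16 more
Group by W:
  weight(W=1) = 37/280
  weight(W=2) = 11/70
Total weight = 37/280 + 11/70 = 81/280
P(W=1 | obs) = 37/280 / 81/280 = 37/81
P(W=2 | obs) = 11/70 / 81/280 = 44/81

P(W=1) = 37/81, P(W=2) = 44/81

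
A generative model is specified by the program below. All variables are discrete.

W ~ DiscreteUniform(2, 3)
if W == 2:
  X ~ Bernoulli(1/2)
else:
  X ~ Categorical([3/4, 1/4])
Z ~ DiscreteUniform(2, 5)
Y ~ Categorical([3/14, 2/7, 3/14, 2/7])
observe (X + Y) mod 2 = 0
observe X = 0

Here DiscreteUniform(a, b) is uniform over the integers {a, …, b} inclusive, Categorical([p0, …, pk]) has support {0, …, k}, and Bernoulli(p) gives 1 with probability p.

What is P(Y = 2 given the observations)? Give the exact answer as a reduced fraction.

P(Y = 2 | obs) = 1/2

Enumerate traces; 16 have nonzero weight after conditioning:
  (W=2, X=0, Z=2, Y=0) weight 3/224
  (W=2, X=0, Z=2, Y=2) weight 3/224
  (W=2, X=0, Z=3, Y=0) weight 3/224
  (W=2, X=0, Z=3, Y=2) weight 3/224
  (W=2, X=0, Z=4, Y=0) weight 3/224
  (W=2, X=0, Z=4, Y=2) weight 3/224
  (W=2, X=0, Z=5, Y=0) weight 3/224
  (W=2, X=0, Z=5, Y=2) weight 3/224
  … 8 more
Group by Y:
  weight(Y=0) = 15/112
  weight(Y=2) = 15/112
Total weight = 15/112 + 15/112 = 15/56
P(Y=0 | obs) = 15/112 / 15/56 = 1/2
P(Y=2 | obs) = 15/112 / 15/56 = 1/2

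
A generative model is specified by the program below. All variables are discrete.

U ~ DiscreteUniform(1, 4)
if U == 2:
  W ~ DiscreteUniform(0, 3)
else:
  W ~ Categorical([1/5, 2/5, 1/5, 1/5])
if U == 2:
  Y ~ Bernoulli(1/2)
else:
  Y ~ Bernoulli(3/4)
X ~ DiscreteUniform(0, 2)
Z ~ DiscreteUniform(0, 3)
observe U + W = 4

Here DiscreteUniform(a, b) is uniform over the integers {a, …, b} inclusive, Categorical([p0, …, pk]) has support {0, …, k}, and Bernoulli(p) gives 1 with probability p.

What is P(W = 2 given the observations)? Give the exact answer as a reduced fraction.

P(W = 2 | obs) = 5/21

Enumerate traces; 96 have nonzero weight after conditioning:
  (U=1, W=3, Y=0, X=0, Z=0) weight 1/960
  (U=1, W=3, Y=0, X=0, Z=1) weight 1/960
  (U=1, W=3, Y=0, X=0, Z=2) weight 1/960
  (U=1, W=3, Y=0, X=0, Z=3) weight 1/960
  (U=1, W=3, Y=0, X=1, Z=0) weight 1/960
  (U=1, W=3, Y=0, X=1, Z=1) weight 1/960
  (U=1, W=3, Y=0, X=1, Z=2) weight 1/960
  (U=1, W=3, Y=0, X=1, Z=3) weight 1/960
  (U=2, W=2, Y=0, X=0, Z=0) weight 1/384
  (U=3, W=1, Y=0, X=0, Z=0) weight 1/480
  … 86 more
Group by W:
  weight(W=0) = 1/20
  weight(W=1) = 1/10
  weight(W=2) = 1/16
  weight(W=3) = 1/20
Total weight = 1/20 + 1/10 + 1/16 + 1/20 = 21/80
P(W=0 | obs) = 1/20 / 21/80 = 4/21
P(W=1 | obs) = 1/10 / 21/80 = 8/21
P(W=2 | obs) = 1/16 / 21/80 = 5/21
P(W=3 | obs) = 1/20 / 21/80 = 4/21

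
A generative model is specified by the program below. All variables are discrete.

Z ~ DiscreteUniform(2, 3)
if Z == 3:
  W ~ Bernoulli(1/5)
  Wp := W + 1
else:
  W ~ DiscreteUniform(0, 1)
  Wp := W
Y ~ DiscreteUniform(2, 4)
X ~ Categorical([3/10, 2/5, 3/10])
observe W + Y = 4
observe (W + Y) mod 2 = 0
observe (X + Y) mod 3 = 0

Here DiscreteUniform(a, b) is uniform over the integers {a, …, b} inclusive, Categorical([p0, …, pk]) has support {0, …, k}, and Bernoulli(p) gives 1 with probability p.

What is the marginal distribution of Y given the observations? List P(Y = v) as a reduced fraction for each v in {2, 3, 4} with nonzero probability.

Enumerate traces; 4 have nonzero weight after conditioning:
  (Z=2, W=0, Y=4, X=2) weight 1/40
  (Z=2, W=1, Y=3, X=0) weight 1/40
  (Z=3, W=0, Y=4, X=2) weight 1/25
  (Z=3, W=1, Y=3, X=0) weight 1/100
Group by Y:
  weight(Y=3) = 7/200
  weight(Y=4) = 13/200
Total weight = 7/200 + 13/200 = 1/10
P(Y=3 | obs) = 7/200 / 1/10 = 7/20
P(Y=4 | obs) = 13/200 / 1/10 = 13/20

P(Y=3) = 7/20, P(Y=4) = 13/20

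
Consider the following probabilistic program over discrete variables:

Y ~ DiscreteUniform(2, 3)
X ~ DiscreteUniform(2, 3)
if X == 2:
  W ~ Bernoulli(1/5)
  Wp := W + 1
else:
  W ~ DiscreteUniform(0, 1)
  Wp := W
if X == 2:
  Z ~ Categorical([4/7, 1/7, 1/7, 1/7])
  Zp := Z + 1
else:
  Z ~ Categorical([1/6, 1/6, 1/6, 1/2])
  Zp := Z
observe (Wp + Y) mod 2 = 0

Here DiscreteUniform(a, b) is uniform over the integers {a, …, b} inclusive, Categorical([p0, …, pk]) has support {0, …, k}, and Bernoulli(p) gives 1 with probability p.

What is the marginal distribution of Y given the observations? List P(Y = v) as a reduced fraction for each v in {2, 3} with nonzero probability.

Enumerate traces; 16 have nonzero weight after conditioning:
  (Y=2, X=2, W=1, Z=0) weight 1/35
  (Y=2, X=2, W=1, Z=1) weight 1/140
  (Y=2, X=2, W=1, Z=2) weight 1/140
  (Y=2, X=2, W=1, Z=3) weight 1/140
  (Y=2, X=3, W=0, Z=0) weight 1/48
  (Y=2, X=3, W=0, Z=1) weight 1/48
  (Y=2, X=3, W=0, Z=2) weight 1/48
  (Y=2, X=3, W=0, Z=3) weight 1/16
  (Y=3, X=2, W=0, Z=0) weight 4/35
  … 7 more
Group by Y:
  weight(Y=2) = 7/40
  weight(Y=3) = 13/40
Total weight = 7/40 + 13/40 = 1/2
P(Y=2 | obs) = 7/40 / 1/2 = 7/20
P(Y=3 | obs) = 13/40 / 1/2 = 13/20

P(Y=2) = 7/20, P(Y=3) = 13/20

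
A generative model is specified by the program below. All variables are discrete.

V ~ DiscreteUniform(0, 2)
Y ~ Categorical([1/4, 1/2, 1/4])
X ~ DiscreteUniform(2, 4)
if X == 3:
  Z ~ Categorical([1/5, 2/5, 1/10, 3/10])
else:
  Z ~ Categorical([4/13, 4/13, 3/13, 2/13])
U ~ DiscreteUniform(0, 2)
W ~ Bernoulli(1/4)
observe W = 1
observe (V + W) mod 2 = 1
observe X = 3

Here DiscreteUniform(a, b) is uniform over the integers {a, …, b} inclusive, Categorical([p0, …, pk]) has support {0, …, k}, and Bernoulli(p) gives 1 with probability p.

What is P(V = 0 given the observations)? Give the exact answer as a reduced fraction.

Enumerate traces; 72 have nonzero weight after conditioning:
  (V=0, Y=0, X=3, Z=0, U=0, W=1) weight 1/2160
  (V=0, Y=0, X=3, Z=0, U=1, W=1) weight 1/2160
  (V=0, Y=0, X=3, Z=0, U=2, W=1) weight 1/2160
  (V=0, Y=0, X=3, Z=1, U=0, W=1) weight 1/1080
  (V=0, Y=0, X=3, Z=1, U=1, W=1) weight 1/1080
  (V=0, Y=0, X=3, Z=1, U=2, W=1) weight 1/1080
  (V=0, Y=0, X=3, Z=2, U=0, W=1) weight 1/4320
  (V=0, Y=0, X=3, Z=2, U=1, W=1) weight 1/4320
  (V=2, Y=0, X=3, Z=0, U=0, W=1) weight 1/2160
  … 63 more
Group by V:
  weight(V=0) = 1/36
  weight(V=2) = 1/36
Total weight = 1/36 + 1/36 = 1/18
P(V=0 | obs) = 1/36 / 1/18 = 1/2
P(V=2 | obs) = 1/36 / 1/18 = 1/2

P(V = 0 | obs) = 1/2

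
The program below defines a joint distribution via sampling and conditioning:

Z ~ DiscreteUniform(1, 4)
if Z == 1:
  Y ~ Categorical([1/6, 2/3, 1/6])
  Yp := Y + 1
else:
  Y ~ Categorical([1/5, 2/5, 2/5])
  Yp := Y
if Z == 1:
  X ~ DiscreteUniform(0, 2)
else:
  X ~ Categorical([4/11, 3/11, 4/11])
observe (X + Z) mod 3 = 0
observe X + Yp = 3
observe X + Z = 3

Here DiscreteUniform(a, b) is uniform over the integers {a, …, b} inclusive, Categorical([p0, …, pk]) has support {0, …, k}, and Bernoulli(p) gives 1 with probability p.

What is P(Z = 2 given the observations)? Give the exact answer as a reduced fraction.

P(Z = 2 | obs) = 108/163

Enumerate traces; 2 have nonzero weight after conditioning:
  (Z=1, Y=0, X=2) weight 1/72
  (Z=2, Y=2, X=1) weight 3/110
Group by Z:
  weight(Z=1) = 1/72
  weight(Z=2) = 3/110
Total weight = 1/72 + 3/110 = 163/3960
P(Z=1 | obs) = 1/72 / 163/3960 = 55/163
P(Z=2 | obs) = 3/110 / 163/3960 = 108/163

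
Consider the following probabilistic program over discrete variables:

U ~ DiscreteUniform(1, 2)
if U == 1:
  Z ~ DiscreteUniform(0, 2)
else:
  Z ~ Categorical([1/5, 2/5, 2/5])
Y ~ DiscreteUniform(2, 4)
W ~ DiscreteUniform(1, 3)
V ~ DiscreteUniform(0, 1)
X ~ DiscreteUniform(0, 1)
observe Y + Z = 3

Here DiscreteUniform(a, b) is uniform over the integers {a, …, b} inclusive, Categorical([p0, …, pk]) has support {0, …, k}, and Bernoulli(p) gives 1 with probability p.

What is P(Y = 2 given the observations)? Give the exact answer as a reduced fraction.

Enumerate traces; 48 have nonzero weight after conditioning:
  (U=1, Z=0, Y=3, W=1, V=0, X=0) weight 1/216
  (U=1, Z=0, Y=3, W=1, V=0, X=1) weight 1/216
  (U=1, Z=0, Y=3, W=1, V=1, X=0) weight 1/216
  (U=1, Z=0, Y=3, W=1, V=1, X=1) weight 1/216
  (U=1, Z=0, Y=3, W=2, V=0, X=0) weight 1/216
  (U=1, Z=0, Y=3, W=2, V=0, X=1) weight 1/216
  (U=1, Z=0, Y=3, W=2, V=1, X=0) weight 1/216
  (U=1, Z=0, Y=3, W=2, V=1, X=1) weight 1/216
  (U=1, Z=1, Y=2, W=1, V=0, X=0) weight 1/216
  … 39 more
Group by Y:
  weight(Y=2) = 11/90
  weight(Y=3) = 4/45
Total weight = 11/90 + 4/45 = 19/90
P(Y=2 | obs) = 11/90 / 19/90 = 11/19
P(Y=3 | obs) = 4/45 / 19/90 = 8/19

P(Y = 2 | obs) = 11/19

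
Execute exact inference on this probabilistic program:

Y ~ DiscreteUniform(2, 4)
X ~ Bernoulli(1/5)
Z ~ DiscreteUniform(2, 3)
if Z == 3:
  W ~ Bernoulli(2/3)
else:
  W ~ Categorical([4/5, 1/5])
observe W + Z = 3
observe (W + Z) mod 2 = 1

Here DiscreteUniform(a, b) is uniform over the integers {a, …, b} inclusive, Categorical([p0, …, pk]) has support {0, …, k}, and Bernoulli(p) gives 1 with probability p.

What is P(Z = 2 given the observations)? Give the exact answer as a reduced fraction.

Enumerate traces; 12 have nonzero weight after conditioning:
  (Y=2, X=0, Z=2, W=1) weight 2/75
  (Y=2, X=0, Z=3, W=0) weight 2/45
  (Y=2, X=1, Z=2, W=1) weight 1/150
  (Y=2, X=1, Z=3, W=0) weight 1/90
  (Y=3, X=0, Z=2, W=1) weight 2/75
  (Y=3, X=0, Z=3, W=0) weight 2/45
  (Y=3, X=1, Z=2, W=1) weight 1/150
  (Y=3, X=1, Z=3, W=0) weight 1/90
  … 4 more
Group by Z:
  weight(Z=2) = 1/10
  weight(Z=3) = 1/6
Total weight = 1/10 + 1/6 = 4/15
P(Z=2 | obs) = 1/10 / 4/15 = 3/8
P(Z=3 | obs) = 1/6 / 4/15 = 5/8

P(Z = 2 | obs) = 3/8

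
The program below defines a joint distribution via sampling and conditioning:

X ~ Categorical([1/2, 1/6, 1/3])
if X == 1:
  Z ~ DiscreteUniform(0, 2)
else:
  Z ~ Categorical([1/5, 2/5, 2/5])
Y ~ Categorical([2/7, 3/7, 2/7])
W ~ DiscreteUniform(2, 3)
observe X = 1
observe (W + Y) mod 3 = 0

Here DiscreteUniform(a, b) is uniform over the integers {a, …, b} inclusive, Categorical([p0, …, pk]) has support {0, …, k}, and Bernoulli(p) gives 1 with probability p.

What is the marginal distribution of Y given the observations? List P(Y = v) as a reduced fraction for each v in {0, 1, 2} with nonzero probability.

Enumerate traces; 6 have nonzero weight after conditioning:
  (X=1, Z=0, Y=0, W=3) weight 1/126
  (X=1, Z=0, Y=1, W=2) weight 1/84
  (X=1, Z=1, Y=0, W=3) weight 1/126
  (X=1, Z=1, Y=1, W=2) weight 1/84
  (X=1, Z=2, Y=0, W=3) weight 1/126
  (X=1, Z=2, Y=1, W=2) weight 1/84
Group by Y:
  weight(Y=0) = 1/42
  weight(Y=1) = 1/28
Total weight = 1/42 + 1/28 = 5/84
P(Y=0 | obs) = 1/42 / 5/84 = 2/5
P(Y=1 | obs) = 1/28 / 5/84 = 3/5

P(Y=0) = 2/5, P(Y=1) = 3/5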